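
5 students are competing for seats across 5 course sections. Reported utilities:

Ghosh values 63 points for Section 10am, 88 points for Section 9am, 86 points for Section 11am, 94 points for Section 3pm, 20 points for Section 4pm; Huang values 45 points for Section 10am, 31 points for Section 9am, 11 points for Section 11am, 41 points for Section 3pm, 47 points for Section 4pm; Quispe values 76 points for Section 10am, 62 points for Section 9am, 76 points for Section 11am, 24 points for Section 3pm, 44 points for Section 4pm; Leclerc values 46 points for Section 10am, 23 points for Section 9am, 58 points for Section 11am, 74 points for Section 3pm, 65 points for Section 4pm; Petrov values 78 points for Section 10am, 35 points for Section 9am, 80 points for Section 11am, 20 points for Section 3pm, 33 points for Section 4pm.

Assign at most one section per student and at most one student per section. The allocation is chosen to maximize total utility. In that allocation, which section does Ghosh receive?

This is a one-to-one assignment (maximum-weight bipartite matching).
Optimal: Ghosh→Section 9am (88 points), Huang→Section 4pm (47 points), Quispe→Section 10am (76 points), Leclerc→Section 3pm (74 points), Petrov→Section 11am (80 points) — total 88+47+76+74+80 = 365 points.
Column-greedy (each section in turn goes to its best remaining student) gives 363 points, worse by 2.
Next-best assignment: Ghosh→Section 9am, Huang→Section 4pm, Quispe→Section 11am, Leclerc→Section 3pm, Petrov→Section 10am = 363 points.
Ghosh's own top section is Section 3pm (94 points), but forcing Ghosh→Section 3pm and reassigning the rest optimally gives only 346 points — worse by 19.

Ghosh receives Section 9am.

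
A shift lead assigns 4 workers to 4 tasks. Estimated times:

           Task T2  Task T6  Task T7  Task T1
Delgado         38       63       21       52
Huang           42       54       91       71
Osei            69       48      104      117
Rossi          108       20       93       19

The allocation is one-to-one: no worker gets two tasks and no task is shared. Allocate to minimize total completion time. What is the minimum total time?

Minimum total: 130 min

Treat this as an assignment problem: match each worker to one task.
Optimal: Delgado→Task T7 (21 min), Huang→Task T2 (42 min), Osei→Task T6 (48 min), Rossi→Task T1 (19 min) — total 21+42+48+19 = 130 min.
Column-greedy (each task in turn goes to its cheapest remaining worker) gives 266 min, worse by 136.
No other one-to-one assignment undercuts 130 min.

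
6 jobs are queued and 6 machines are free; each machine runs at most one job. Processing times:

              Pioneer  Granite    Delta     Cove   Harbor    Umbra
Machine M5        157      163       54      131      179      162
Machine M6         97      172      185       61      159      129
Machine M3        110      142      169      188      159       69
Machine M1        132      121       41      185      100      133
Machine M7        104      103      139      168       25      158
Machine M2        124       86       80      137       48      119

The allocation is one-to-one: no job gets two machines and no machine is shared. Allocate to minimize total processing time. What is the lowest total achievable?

Optimal: Pioneer→Machine M1 (132 min), Granite→Machine M2 (86 min), Delta→Machine M5 (54 min), Cove→Machine M6 (61 min), Harbor→Machine M7 (25 min), Umbra→Machine M3 (69 min) — total 132+86+54+61+25+69 = 427 min.
Column-greedy (each machine in turn goes to its cheapest remaining job) gives 511 min, worse by 84.

Min total: 427 min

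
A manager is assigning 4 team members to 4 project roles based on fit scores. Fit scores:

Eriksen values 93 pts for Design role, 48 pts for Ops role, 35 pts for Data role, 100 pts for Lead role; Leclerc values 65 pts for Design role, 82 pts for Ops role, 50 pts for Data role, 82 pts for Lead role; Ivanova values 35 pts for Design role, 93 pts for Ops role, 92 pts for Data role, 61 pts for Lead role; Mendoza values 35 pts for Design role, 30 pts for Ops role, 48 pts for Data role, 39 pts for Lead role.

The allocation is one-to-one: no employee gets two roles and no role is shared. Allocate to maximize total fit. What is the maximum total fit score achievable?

Max total: 316 pts

Optimal: Eriksen→Design role (93 pts), Leclerc→Lead role (82 pts), Ivanova→Ops role (93 pts), Mendoza→Data role (48 pts) — total 93+82+93+48 = 316 pts.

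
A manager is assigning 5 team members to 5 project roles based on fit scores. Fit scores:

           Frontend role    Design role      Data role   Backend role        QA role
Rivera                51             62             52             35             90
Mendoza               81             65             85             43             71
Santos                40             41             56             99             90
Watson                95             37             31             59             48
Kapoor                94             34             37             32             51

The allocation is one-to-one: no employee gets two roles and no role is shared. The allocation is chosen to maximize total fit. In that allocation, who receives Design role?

Watson receives Design role.

Optimal: Rivera→QA role (90 pts), Mendoza→Data role (85 pts), Santos→Backend role (99 pts), Watson→Design role (37 pts), Kapoor→Frontend role (94 pts) — total 90+85+99+37+94 = 405 pts.
Column-greedy (each role in turn goes to its best remaining employee) gives 302 pts, worse by 103.
Next-best assignment: Rivera→QA role, Mendoza→Data role, Santos→Backend role, Watson→Frontend role, Kapoor→Design role = 403 pts.
No other one-to-one assignment exceeds 405 pts.
Watson's own top role is Frontend role (95 pts), but forcing Watson→Frontend role and reassigning the rest optimally gives only 403 pts — worse by 2.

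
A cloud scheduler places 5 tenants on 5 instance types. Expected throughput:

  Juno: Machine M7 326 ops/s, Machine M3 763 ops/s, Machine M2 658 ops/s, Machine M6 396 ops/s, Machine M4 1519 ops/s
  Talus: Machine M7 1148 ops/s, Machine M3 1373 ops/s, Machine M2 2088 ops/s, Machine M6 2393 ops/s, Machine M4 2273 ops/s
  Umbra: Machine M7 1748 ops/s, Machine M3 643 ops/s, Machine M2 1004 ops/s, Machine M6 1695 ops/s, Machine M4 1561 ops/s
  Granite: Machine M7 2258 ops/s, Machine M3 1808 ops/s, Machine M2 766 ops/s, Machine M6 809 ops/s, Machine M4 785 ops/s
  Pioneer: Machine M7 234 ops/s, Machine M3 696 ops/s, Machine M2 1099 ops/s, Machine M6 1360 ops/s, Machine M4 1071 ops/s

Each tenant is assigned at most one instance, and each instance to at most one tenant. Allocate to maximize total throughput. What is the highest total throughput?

Max total: 8567 ops/s

Optimal: Juno→Machine M4 (1519 ops/s), Talus→Machine M6 (2393 ops/s), Umbra→Machine M7 (1748 ops/s), Granite→Machine M3 (1808 ops/s), Pioneer→Machine M2 (1099 ops/s) — total 1519+2393+1748+1808+1099 = 8567 ops/s.
Max-entry greedy (repeatedly take the single best remaining cell) gives 8074 ops/s, worse by 493.
No other one-to-one assignment exceeds 8567 ops/s.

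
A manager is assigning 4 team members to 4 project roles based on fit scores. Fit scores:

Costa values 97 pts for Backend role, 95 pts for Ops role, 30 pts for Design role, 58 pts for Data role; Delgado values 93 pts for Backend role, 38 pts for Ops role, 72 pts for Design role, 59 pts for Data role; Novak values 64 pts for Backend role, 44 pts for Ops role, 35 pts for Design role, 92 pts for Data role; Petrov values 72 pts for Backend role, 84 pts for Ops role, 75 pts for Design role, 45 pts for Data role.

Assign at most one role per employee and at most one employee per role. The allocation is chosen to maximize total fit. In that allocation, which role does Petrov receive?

Petrov receives Design role.

Optimal: Costa→Ops role (95 pts), Delgado→Backend role (93 pts), Novak→Data role (92 pts), Petrov→Design role (75 pts) — total 95+93+92+75 = 355 pts.
Row-greedy (each employee in turn takes its best remaining role) gives 345 pts, worse by 10.
Swapping Novak↔Petrov (Novak→Design role 35 pts, Petrov→Data role 45 pts) loses 87.
No other one-to-one assignment exceeds 355 pts.
Petrov's own top role is Ops role (84 pts), but forcing Petrov→Ops role and reassigning the rest optimally gives only 345 pts — worse by 10.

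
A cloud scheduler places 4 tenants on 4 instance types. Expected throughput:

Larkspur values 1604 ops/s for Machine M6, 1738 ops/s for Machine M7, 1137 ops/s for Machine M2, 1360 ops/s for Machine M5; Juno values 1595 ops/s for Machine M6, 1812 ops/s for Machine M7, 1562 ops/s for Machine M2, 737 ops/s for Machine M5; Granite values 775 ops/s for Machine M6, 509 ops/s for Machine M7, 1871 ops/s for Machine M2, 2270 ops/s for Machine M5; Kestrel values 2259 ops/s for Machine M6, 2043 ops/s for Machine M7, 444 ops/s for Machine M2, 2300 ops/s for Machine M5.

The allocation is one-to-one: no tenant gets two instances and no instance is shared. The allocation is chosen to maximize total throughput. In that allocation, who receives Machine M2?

Optimal: Larkspur→Machine M7 (1738 ops/s), Juno→Machine M2 (1562 ops/s), Granite→Machine M5 (2270 ops/s), Kestrel→Machine M6 (2259 ops/s) — total 1738+1562+2270+2259 = 7829 ops/s.
Max-entry greedy (repeatedly take the single best remaining cell) gives 7587 ops/s, worse by 242.
No other one-to-one assignment exceeds 7829 ops/s.
Juno's own top instance is Machine M7 (1812 ops/s), but forcing Juno→Machine M7 and reassigning the rest optimally gives only 7587 ops/s — worse by 242.

Juno receives Machine M2.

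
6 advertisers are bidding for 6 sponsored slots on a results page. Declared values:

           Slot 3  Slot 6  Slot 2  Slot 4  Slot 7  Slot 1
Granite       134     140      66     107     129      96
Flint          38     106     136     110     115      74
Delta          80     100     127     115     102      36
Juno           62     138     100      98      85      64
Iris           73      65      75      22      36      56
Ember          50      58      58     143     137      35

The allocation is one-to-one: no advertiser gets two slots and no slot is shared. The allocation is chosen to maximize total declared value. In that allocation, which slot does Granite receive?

This is the linear assignment problem.
Optimal: Granite→Slot 3 ($134), Flint→Slot 2 ($136), Delta→Slot 4 ($115), Juno→Slot 6 ($138), Iris→Slot 1 ($56), Ember→Slot 7 ($137) — total 134+136+115+138+56+137 = $716.
Row-greedy (each advertiser in turn takes its best remaining slot) gives $584, worse by 132.
Granite's own top slot is Slot 6 ($140), but forcing Granite→Slot 6 and reassigning the rest optimally gives only $665 — worse by 51.

Granite receives Slot 3.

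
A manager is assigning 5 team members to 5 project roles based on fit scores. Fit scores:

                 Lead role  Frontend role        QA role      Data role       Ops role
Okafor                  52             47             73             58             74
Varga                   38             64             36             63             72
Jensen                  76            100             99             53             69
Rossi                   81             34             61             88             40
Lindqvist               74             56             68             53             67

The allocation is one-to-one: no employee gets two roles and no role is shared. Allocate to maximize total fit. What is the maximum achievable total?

This is the linear assignment problem.
Optimal: Okafor→QA role (73 pts), Varga→Ops role (72 pts), Jensen→Frontend role (100 pts), Rossi→Data role (88 pts), Lindqvist→Lead role (74 pts) — total 73+72+100+88+74 = 407 pts.
Max-entry greedy (repeatedly take the single best remaining cell) gives 372 pts, worse by 35.
Swapping Lindqvist↔Rossi (Lindqvist→Data role 53 pts, Rossi→Lead role 81 pts) loses 28.

Maximum total: 407 pts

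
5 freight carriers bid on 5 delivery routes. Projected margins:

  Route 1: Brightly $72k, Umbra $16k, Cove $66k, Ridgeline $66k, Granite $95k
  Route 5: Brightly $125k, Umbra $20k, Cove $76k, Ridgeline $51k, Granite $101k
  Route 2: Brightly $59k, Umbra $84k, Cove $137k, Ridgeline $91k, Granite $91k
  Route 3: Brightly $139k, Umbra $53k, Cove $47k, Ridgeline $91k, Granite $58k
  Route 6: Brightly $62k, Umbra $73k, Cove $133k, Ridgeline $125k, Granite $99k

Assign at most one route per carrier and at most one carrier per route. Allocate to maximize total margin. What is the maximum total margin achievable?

Optimal: Brightly→Route 5 ($125k), Umbra→Route 3 ($53k), Cove→Route 2 ($137k), Ridgeline→Route 6 ($125k), Granite→Route 1 ($95k) — total 125+53+137+125+95 = $535k.
Column-greedy (each route in turn goes to its best remaining carrier) gives $521k, worse by 14.

Max total: $535k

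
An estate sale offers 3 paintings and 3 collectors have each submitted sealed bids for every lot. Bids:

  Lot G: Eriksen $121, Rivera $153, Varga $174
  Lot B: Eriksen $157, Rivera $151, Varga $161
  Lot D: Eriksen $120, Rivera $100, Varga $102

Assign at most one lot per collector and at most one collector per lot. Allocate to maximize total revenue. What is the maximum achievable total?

Maximum total: $445

Optimal: Eriksen→Lot D ($120), Rivera→Lot B ($151), Varga→Lot G ($174) — total 120+151+174 = $445.
No other one-to-one assignment exceeds $445.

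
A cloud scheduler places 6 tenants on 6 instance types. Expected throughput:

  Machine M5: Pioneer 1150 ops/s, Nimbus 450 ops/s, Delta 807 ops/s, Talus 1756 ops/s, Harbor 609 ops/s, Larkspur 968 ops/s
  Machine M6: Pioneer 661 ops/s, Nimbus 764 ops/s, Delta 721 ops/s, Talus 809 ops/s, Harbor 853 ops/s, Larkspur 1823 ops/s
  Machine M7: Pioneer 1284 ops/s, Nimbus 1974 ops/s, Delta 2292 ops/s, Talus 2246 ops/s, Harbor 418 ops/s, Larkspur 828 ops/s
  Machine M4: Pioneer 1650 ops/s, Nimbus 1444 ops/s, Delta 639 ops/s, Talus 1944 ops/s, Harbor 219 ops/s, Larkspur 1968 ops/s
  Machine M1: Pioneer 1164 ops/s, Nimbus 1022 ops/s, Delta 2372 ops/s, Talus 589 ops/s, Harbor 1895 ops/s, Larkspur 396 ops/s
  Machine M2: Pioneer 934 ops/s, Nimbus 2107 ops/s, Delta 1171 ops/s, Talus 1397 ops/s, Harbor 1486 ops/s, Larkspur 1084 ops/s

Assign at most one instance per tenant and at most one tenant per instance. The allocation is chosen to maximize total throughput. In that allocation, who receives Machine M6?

Larkspur receives Machine M6.

Optimal: Pioneer→Machine M4 (1650 ops/s), Nimbus→Machine M2 (2107 ops/s), Delta→Machine M7 (2292 ops/s), Talus→Machine M5 (1756 ops/s), Harbor→Machine M1 (1895 ops/s), Larkspur→Machine M6 (1823 ops/s) — total 1650+2107+2292+1756+1895+1823 = 11523 ops/s.
Row-greedy (each tenant in turn takes its best remaining instance) gives 10196 ops/s, worse by 1327.
Next-best assignment: Pioneer→Machine M5, Nimbus→Machine M2, Delta→Machine M7, Talus→Machine M4, Harbor→Machine M1, Larkspur→Machine M6 = 11211 ops/s.
Larkspur's own top instance is Machine M4 (1968 ops/s), but forcing Larkspur→Machine M4 and reassigning the rest optimally gives only 10696 ops/s — worse by 827.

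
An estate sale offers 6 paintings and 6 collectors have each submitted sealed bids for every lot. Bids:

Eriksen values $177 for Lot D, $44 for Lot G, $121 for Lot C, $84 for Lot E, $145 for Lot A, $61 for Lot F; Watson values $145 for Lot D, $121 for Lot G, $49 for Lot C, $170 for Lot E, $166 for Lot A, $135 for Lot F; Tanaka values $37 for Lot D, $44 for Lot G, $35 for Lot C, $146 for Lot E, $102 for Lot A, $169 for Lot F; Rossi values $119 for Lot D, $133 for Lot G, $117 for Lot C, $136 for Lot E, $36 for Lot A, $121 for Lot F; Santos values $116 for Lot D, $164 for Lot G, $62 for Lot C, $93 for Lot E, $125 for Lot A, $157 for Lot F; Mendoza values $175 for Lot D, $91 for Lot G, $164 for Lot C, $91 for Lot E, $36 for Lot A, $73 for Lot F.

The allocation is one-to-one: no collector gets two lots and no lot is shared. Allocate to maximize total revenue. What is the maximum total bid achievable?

Maximum total: $976

Optimal: Eriksen→Lot D ($177), Watson→Lot A ($166), Tanaka→Lot F ($169), Rossi→Lot E ($136), Santos→Lot G ($164), Mendoza→Lot C ($164) — total 177+166+169+136+164+164 = $976.
Row-greedy (each collector in turn takes its best remaining lot) gives $938, worse by 38.
Next-best assignment: Eriksen→Lot D, Watson→Lot A, Tanaka→Lot E, Rossi→Lot G, Santos→Lot F, Mendoza→Lot C = $943.
Every other assignment is strictly worse.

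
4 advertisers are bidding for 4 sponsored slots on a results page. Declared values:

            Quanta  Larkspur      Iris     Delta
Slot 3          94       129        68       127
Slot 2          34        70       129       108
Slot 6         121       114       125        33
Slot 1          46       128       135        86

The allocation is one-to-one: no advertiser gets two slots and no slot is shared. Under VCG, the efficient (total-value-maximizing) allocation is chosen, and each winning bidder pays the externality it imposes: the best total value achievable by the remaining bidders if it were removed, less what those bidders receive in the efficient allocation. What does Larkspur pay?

Efficient allocation: Quanta→Slot 6 ($121), Larkspur→Slot 1 ($128), Iris→Slot 2 ($129), Delta→Slot 3 ($127); total welfare W = $505.
Larkspur receives Slot 1 at value $128, so the others get W − 128 = $377.
Without Larkspur: best allocation of the remaining 3 bidders over all 4 slots is Quanta→Slot 6 ($121), Iris→Slot 1 ($135), Delta→Slot 3 ($127), total $383.
VCG payment = (others' best without Larkspur) − (others' welfare with Larkspur) = 383 − 377 = $6.

Larkspur pays $6.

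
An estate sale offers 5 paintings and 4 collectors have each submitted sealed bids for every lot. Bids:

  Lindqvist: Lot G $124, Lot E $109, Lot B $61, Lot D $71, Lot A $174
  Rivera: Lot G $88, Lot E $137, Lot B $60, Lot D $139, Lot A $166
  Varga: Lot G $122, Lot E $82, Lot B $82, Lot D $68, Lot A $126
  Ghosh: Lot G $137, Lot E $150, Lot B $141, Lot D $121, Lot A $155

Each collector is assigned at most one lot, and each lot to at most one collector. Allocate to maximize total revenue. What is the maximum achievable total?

Maximum total: $585

Treat this as an assignment problem: match each collector to one lot.
Optimal: Lindqvist→Lot A ($174), Rivera→Lot D ($139), Varga→Lot G ($122), Ghosh→Lot E ($150) — total 174+139+122+150 = $585.
Column-greedy (each lot in turn goes to its best remaining collector) gives $427, worse by 158.
Next-best assignment: Lindqvist→Lot A, Rivera→Lot D, Varga→Lot G, Ghosh→Lot B = $576.
Swapping Rivera↔Ghosh (Rivera→Lot E $137, Ghosh→Lot D $121) loses 31.
Every other assignment is strictly worse.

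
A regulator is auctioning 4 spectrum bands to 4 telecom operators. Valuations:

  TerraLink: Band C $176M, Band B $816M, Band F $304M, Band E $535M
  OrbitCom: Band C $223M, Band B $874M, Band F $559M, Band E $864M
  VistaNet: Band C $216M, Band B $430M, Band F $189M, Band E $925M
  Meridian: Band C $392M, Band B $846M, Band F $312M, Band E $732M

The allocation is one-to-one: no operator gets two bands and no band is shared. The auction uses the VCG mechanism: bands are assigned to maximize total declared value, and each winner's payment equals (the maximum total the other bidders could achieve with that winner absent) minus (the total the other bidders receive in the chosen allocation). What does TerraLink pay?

Efficient allocation: TerraLink→Band B ($816M), OrbitCom→Band F ($559M), VistaNet→Band E ($925M), Meridian→Band C ($392M); total welfare W = $2692M.
TerraLink receives Band B at value $816M, so the others get W − 816 = $1876M.
Without TerraLink: best allocation of the remaining 3 bidders over all 4 bands is OrbitCom→Band F ($559M), VistaNet→Band E ($925M), Meridian→Band B ($846M), total $2330M.
VCG payment = (others' best without TerraLink) − (others' welfare with TerraLink) = 2330 − 1876 = $454M.

TerraLink pays $454M.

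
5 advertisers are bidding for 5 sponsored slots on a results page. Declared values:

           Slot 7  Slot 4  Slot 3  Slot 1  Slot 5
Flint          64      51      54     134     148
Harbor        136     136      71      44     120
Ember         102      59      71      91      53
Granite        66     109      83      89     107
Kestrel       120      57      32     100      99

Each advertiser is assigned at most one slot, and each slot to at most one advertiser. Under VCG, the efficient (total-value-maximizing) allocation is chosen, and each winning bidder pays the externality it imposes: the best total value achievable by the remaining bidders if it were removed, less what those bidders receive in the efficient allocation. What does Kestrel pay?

Kestrel pays $26.

Efficient allocation: Flint→Slot 5 ($148), Harbor→Slot 4 ($136), Ember→Slot 1 ($91), Granite→Slot 3 ($83), Kestrel→Slot 7 ($120); total welfare W = $578.
Kestrel receives Slot 7 at value $120, so the others get W − 120 = $458.
Without Kestrel: best allocation of the remaining 4 bidders over all 5 slots is Flint→Slot 5 ($148), Harbor→Slot 7 ($136), Ember→Slot 1 ($91), Granite→Slot 4 ($109), total $484.
VCG payment = (others' best without Kestrel) − (others' welfare with Kestrel) = 484 − 458 = $26.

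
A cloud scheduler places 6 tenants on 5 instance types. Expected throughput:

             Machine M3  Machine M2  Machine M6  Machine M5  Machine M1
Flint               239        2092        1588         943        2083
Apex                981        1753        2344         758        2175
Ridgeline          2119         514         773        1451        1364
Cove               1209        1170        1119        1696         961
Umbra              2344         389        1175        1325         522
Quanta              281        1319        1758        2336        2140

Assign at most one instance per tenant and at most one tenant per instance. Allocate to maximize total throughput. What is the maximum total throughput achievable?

Max total: 10616 ops/s

Optimal: Umbra→Machine M3 (2344 ops/s), Flint→Machine M2 (2092 ops/s), Apex→Machine M6 (2344 ops/s), Cove→Machine M5 (1696 ops/s), Quanta→Machine M1 (2140 ops/s) — total 2344+2092+2344+1696+2140 = 10616 ops/s.
Max-entry greedy (repeatedly take the single best remaining cell) gives 10480 ops/s, worse by 136.
Checked against all permutations: 10616 ops/s is optimal.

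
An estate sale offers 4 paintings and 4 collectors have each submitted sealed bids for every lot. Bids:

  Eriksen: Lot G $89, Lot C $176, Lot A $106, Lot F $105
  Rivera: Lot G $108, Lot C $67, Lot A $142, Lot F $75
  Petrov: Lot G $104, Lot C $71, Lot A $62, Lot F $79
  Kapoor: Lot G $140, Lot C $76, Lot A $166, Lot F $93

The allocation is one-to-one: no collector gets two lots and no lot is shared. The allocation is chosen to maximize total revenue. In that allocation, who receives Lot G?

Treat this as an assignment problem: match each collector to one lot.
Optimal: Eriksen→Lot C ($176), Rivera→Lot A ($142), Petrov→Lot F ($79), Kapoor→Lot G ($140) — total 176+142+79+140 = $537.
Next-best assignment: Eriksen→Lot C, Rivera→Lot G, Petrov→Lot F, Kapoor→Lot A = $529.
Every other assignment is strictly worse.
Kapoor's own top lot is Lot A ($166), but forcing Kapoor→Lot A and reassigning the rest optimally gives only $529 — worse by 8.

Kapoor receives Lot G.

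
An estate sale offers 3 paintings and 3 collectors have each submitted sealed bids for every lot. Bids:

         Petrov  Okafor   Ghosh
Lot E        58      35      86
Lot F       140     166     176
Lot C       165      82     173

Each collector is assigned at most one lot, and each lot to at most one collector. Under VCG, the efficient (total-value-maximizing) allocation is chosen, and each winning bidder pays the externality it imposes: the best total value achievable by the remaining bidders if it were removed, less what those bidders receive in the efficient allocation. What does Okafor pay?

Okafor pays $90.

Efficient allocation: Petrov→Lot C ($165), Okafor→Lot F ($166), Ghosh→Lot E ($86); total welfare W = $417.
Okafor receives Lot F at value $166, so the others get W − 166 = $251.
Without Okafor: best allocation of the remaining 2 bidders over all 3 lots is Petrov→Lot C ($165), Ghosh→Lot F ($176), total $341.
VCG payment = (others' best without Okafor) − (others' welfare with Okafor) = 341 − 251 = $90.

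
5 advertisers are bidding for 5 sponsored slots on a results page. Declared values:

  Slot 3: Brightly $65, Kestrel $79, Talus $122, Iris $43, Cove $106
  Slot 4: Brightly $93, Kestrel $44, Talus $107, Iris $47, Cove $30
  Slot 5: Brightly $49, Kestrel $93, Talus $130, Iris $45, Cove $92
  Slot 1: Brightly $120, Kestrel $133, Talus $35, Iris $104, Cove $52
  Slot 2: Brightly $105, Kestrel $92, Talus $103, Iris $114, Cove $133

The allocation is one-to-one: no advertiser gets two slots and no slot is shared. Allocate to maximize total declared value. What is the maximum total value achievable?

Max total: $576

Optimal: Brightly→Slot 4 ($93), Kestrel→Slot 1 ($133), Talus→Slot 5 ($130), Iris→Slot 2 ($114), Cove→Slot 3 ($106) — total 93+133+130+114+106 = $576.
Max-entry greedy (repeatedly take the single best remaining cell) gives $532, worse by 44.
No other one-to-one assignment exceeds $576.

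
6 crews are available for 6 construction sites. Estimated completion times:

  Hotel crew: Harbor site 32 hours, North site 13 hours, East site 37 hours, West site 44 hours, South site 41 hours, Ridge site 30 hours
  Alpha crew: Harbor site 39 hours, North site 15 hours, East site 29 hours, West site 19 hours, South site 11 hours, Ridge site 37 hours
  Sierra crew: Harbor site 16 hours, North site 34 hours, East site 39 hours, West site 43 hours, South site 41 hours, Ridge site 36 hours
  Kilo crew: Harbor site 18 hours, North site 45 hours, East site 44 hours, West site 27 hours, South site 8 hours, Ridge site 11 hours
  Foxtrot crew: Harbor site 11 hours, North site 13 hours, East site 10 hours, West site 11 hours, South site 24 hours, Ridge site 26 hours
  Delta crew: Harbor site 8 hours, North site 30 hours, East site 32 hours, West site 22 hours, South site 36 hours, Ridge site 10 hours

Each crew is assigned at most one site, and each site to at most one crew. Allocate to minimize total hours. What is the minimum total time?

Min total: 76 hours

Optimal: Hotel crew→North site (13 hours), Alpha crew→West site (19 hours), Sierra crew→Harbor site (16 hours), Kilo crew→South site (8 hours), Foxtrot crew→East site (10 hours), Delta crew→Ridge site (10 hours) — total 13+19+16+8+10+10 = 76 hours.
Min-entry greedy (repeatedly take the single cheapest remaining cell) gives 94 hours, worse by 18.
Next-best assignment: Hotel crew→North site, Alpha crew→South site, Sierra crew→Harbor site, Kilo crew→Ridge site, Foxtrot crew→East site, Delta crew→West site = 83 hours.
Swapping Sierra crew↔Alpha crew (Sierra crew→West site 43 hours, Alpha crew→Harbor site 39 hours) adds 47.
Checked against all permutations: 76 hours is optimal.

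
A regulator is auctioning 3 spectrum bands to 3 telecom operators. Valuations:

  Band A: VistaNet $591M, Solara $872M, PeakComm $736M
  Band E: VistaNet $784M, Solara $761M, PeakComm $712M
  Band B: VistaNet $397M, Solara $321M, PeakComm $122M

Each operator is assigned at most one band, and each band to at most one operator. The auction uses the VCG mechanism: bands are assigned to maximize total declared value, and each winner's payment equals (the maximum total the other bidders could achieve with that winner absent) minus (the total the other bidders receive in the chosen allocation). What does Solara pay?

Efficient allocation: VistaNet→Band B ($397M), Solara→Band A ($872M), PeakComm→Band E ($712M); total welfare W = $1981M.
Solara receives Band A at value $872M, so the others get W − 872 = $1109M.
Without Solara: best allocation of the remaining 2 bidders over all 3 bands is VistaNet→Band E ($784M), PeakComm→Band A ($736M), total $1520M.
VCG payment = (others' best without Solara) − (others' welfare with Solara) = 1520 − 1109 = $411M.

Solara pays $411M.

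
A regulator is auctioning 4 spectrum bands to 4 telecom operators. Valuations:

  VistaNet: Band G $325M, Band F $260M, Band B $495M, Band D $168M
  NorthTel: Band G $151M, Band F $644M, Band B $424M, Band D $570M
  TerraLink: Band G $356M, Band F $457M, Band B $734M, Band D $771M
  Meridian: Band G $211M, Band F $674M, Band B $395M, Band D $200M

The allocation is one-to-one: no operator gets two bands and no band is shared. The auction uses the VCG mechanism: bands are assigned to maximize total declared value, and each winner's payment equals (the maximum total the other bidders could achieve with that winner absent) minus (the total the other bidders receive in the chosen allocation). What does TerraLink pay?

Efficient allocation: VistaNet→Band G ($325M), NorthTel→Band D ($570M), TerraLink→Band B ($734M), Meridian→Band F ($674M); total welfare W = $2303M.
TerraLink receives Band B at value $734M, so the others get W − 734 = $1569M.
Without TerraLink: best allocation of the remaining 3 bidders over all 4 bands is VistaNet→Band B ($495M), NorthTel→Band D ($570M), Meridian→Band F ($674M), total $1739M.
VCG payment = (others' best without TerraLink) − (others' welfare with TerraLink) = 1739 − 1569 = $170M.

TerraLink pays $170M.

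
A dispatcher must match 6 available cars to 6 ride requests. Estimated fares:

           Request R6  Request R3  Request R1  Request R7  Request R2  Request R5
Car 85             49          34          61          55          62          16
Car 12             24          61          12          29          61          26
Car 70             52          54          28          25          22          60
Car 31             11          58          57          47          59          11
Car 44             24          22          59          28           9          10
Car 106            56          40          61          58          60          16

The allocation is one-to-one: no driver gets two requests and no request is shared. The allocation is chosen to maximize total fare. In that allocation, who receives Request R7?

Car 85 receives Request R7.

Optimal: Car 85→Request R7 ($55), Car 12→Request R3 ($61), Car 70→Request R5 ($60), Car 31→Request R2 ($59), Car 44→Request R1 ($59), Car 106→Request R6 ($56) — total 55+61+60+59+59+56 = $350.
Row-greedy (each driver in turn takes its best remaining request) gives $324, worse by 26.
Next-best assignment: Car 85→Request R7, Car 12→Request R2, Car 70→Request R5, Car 31→Request R3, Car 44→Request R1, Car 106→Request R6 = $349.
Car 85's own top request is Request R2 ($62), but forcing Car 85→Request R2 and reassigning the rest optimally gives only $345 — worse by 5.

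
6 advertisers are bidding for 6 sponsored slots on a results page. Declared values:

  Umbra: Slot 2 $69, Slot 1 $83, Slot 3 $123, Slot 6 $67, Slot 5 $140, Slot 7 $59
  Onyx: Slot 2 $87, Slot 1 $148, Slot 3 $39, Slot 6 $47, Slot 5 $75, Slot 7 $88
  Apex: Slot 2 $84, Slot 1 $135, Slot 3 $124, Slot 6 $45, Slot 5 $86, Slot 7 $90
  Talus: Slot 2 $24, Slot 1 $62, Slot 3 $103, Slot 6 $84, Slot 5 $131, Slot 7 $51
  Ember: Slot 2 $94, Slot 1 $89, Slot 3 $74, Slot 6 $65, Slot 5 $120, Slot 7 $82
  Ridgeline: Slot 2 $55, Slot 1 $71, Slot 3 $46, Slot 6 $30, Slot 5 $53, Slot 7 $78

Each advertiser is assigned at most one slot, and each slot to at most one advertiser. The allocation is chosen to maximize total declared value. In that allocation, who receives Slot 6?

Talus receives Slot 6.

Optimal: Umbra→Slot 5 ($140), Onyx→Slot 1 ($148), Apex→Slot 3 ($124), Talus→Slot 6 ($84), Ember→Slot 2 ($94), Ridgeline→Slot 7 ($78) — total 140+148+124+84+94+78 = $668.
Swapping Ridgeline↔Ember (Ridgeline→Slot 2 $55, Ember→Slot 7 $82) loses 35.
Talus's own top slot is Slot 5 ($131), but forcing Talus→Slot 5 and reassigning the rest optimally gives only $642 — worse by 26.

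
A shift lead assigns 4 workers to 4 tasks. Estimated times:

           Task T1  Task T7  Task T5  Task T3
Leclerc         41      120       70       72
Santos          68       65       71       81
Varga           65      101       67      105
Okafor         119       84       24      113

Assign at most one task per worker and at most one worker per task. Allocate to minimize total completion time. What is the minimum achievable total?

Min total: 226 min

Optimal: Leclerc→Task T3 (72 min), Santos→Task T7 (65 min), Varga→Task T1 (65 min), Okafor→Task T5 (24 min) — total 72+65+65+24 = 226 min.
Column-greedy (each task in turn goes to its cheapest remaining worker) gives 235 min, worse by 9.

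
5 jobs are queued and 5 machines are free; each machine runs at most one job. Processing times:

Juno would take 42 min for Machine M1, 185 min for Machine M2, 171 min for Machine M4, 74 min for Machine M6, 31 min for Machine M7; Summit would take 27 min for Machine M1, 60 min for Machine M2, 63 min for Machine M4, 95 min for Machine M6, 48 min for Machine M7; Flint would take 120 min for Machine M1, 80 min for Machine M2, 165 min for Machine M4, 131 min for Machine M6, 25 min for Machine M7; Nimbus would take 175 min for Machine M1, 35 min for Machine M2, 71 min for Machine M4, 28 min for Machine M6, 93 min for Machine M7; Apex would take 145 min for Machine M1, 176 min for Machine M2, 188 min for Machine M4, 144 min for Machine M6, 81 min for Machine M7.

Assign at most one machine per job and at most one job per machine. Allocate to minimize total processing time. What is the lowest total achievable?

Optimal: Juno→Machine M1 (42 min), Summit→Machine M4 (63 min), Flint→Machine M2 (80 min), Nimbus→Machine M6 (28 min), Apex→Machine M7 (81 min) — total 42+63+80+28+81 = 294 min.
Min-entry greedy (repeatedly take the single cheapest remaining cell) gives 427 min, worse by 133.
Next-best assignment: Juno→Machine M1, Summit→Machine M4, Flint→Machine M7, Nimbus→Machine M2, Apex→Machine M6 = 309 min.

Min total: 294 min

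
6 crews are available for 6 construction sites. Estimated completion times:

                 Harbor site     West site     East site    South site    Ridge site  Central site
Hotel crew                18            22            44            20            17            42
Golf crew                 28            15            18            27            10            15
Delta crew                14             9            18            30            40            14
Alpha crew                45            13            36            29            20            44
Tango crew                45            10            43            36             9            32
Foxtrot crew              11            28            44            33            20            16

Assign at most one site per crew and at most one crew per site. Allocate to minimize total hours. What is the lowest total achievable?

This is the linear assignment problem.
Optimal: Hotel crew→South site (20 hours), Golf crew→East site (18 hours), Delta crew→Central site (14 hours), Alpha crew→West site (13 hours), Tango crew→Ridge site (9 hours), Foxtrot crew→Harbor site (11 hours) — total 20+18+14+13+9+11 = 85 hours.
Min-entry greedy (repeatedly take the single cheapest remaining cell) gives 100 hours, worse by 15.

Min total: 85 hours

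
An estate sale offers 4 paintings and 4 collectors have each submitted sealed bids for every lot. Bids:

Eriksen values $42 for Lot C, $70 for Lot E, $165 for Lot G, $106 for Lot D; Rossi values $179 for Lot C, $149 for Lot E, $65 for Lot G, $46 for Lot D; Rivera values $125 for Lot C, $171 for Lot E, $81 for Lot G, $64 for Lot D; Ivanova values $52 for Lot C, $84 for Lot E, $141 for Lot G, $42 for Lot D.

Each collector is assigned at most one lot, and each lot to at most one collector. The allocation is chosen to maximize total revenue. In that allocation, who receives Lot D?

Optimal: Eriksen→Lot D ($106), Rossi→Lot C ($179), Rivera→Lot E ($171), Ivanova→Lot G ($141) — total 106+179+171+141 = $597.
Column-greedy (each lot in turn goes to its best remaining collector) gives $557, worse by 40.
Eriksen's own top lot is Lot G ($165), but forcing Eriksen→Lot G and reassigning the rest optimally gives only $557 — worse by 40.

Eriksen receives Lot D.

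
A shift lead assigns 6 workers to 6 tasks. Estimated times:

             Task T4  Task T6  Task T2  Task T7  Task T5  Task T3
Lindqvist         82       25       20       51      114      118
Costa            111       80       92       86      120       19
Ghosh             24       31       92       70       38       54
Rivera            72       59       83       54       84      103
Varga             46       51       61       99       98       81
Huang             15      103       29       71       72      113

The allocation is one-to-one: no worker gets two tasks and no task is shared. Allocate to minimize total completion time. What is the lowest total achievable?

Optimal: Lindqvist→Task T2 (20 min), Costa→Task T3 (19 min), Ghosh→Task T5 (38 min), Rivera→Task T7 (54 min), Varga→Task T6 (51 min), Huang→Task T4 (15 min) — total 20+19+38+54+51+15 = 197 min.
Min-entry greedy (repeatedly take the single cheapest remaining cell) gives 237 min, worse by 40.
Next-best assignment: Lindqvist→Task T6, Costa→Task T3, Ghosh→Task T5, Rivera→Task T7, Varga→Task T4, Huang→Task T2 = 211 min.
Swapping Lindqvist↔Varga (Lindqvist→Task T6 25 min, Varga→Task T2 61 min) adds 15.

Minimum total: 197 min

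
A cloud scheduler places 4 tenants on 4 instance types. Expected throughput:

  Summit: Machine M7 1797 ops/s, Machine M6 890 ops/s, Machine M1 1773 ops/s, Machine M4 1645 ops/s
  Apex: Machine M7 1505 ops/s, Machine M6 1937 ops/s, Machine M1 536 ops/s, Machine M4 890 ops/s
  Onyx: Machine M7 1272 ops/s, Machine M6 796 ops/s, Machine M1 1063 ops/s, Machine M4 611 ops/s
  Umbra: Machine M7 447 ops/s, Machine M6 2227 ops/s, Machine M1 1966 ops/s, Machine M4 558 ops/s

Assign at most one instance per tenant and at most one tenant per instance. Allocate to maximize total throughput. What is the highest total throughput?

Maximum total: 6820 ops/s

Optimal: Summit→Machine M4 (1645 ops/s), Apex→Machine M6 (1937 ops/s), Onyx→Machine M7 (1272 ops/s), Umbra→Machine M1 (1966 ops/s) — total 1645+1937+1272+1966 = 6820 ops/s.
Next-best assignment: Summit→Machine M4, Apex→Machine M7, Onyx→Machine M1, Umbra→Machine M6 = 6440 ops/s.
No other one-to-one assignment exceeds 6820 ops/s.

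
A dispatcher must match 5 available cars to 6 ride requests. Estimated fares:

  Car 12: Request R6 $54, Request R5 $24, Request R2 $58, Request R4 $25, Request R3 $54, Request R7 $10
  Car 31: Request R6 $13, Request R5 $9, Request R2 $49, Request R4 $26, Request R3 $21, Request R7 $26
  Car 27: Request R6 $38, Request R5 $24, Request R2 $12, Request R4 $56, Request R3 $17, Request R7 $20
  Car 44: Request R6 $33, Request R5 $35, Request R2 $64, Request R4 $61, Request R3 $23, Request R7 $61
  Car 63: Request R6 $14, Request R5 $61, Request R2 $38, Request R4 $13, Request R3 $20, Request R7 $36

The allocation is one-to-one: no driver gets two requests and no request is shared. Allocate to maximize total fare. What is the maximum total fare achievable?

This is the linear assignment problem.
Optimal: Car 12→Request R6 ($54), Car 31→Request R2 ($49), Car 27→Request R4 ($56), Car 44→Request R7 ($61), Car 63→Request R5 ($61) — total 54+49+56+61+61 = $281.
Checked against all permutations: $281 is optimal.

Maximum total: $281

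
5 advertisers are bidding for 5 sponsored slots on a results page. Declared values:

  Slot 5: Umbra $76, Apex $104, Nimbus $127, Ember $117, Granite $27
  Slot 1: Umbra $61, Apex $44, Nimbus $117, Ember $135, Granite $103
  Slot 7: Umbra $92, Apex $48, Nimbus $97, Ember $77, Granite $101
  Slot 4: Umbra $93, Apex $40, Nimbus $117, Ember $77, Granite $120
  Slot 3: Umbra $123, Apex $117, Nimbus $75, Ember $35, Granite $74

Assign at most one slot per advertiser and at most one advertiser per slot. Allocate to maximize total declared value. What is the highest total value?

Optimal: Umbra→Slot 7 ($92), Apex→Slot 3 ($117), Nimbus→Slot 5 ($127), Ember→Slot 1 ($135), Granite→Slot 4 ($120) — total 92+117+127+135+120 = $591.
Column-greedy (each slot in turn goes to its best remaining advertiser) gives $573, worse by 18.
Every other assignment is strictly worse.

Max total: $591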